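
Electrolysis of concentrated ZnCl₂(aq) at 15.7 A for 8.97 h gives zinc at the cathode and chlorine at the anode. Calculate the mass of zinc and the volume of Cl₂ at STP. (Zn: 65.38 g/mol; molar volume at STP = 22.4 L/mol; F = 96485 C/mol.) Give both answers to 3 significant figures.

Q = 15.7 × 32292 = 5.070×10^5 C; n(e⁻) = 5.070×10^5 / 96485 = 5.255 mol
Cathode: Zn²⁺ + 2e⁻ → Zn → n(Zn) = 5.255/2 = 2.628 mol → 172 g
Anode: 2Cl⁻ → Cl₂ + 2e⁻ → n(Cl₂) = 5.255/2 = 2.628 mol → 58.9 L

172 g Zn; 58.9 L Cl₂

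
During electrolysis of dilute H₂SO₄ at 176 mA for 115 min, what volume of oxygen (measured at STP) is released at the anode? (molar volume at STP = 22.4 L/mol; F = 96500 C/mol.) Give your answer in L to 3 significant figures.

Charge passed = 0.176 × 6900 = 1214 C
n(e⁻) = Q/F = 1214/96500 = 0.01258 mol
2H₂O → O₂ + 4H⁺ + 4e⁻, so n(O₂) = 0.01258 / 4 = 0.003145 mol
V = 0.003145 × 22.4 = 0.07045 L

0.0705 L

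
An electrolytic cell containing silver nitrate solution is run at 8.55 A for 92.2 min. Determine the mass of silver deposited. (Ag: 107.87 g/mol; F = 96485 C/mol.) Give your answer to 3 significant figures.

Q = 8.55 A × 5532 s = 47300 C
Moles of electrons = 47300 / 96485 = 0.4902 mol
Ag⁺ + e⁻ → Ag, so n(Ag) = 0.4902 mol
m = 0.4902 × 107.87 = 52.9 g

52.9 g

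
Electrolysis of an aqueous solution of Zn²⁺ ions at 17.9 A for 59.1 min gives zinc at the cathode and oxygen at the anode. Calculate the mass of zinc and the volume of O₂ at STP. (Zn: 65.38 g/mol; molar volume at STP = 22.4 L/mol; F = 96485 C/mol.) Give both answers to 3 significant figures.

Q = 17.9 × 3546 = 63470 C; n(e⁻) = 63470 / 96485 = 0.6578 mol
Cathode: Zn²⁺ + 2e⁻ → Zn → n(Zn) = 0.6578/2 = 0.3289 mol → 21.5 g
Anode: 2H₂O → O₂ + 4H⁺ + 4e⁻ → n(O₂) = 0.6578/4 = 0.1645 mol → 3.68 L

21.5 g Zn; 3.68 L O₂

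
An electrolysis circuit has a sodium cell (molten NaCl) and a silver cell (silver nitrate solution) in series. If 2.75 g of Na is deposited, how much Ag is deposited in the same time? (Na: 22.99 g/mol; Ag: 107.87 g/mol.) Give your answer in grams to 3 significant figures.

n(Na) = 2.75 / 22.99 = 0.1196 mol
Na⁺ + e⁻ → Na, so n(e⁻) = 0.1196 mol
Since the cells are in series, n(e⁻) in the Ag cell is also 0.1196 mol.
Ag⁺ + e⁻ → Ag, so n(Ag) = 0.1196 mol
m(Ag) = 0.1196 × 107.87 = 12.9 g

12.9 g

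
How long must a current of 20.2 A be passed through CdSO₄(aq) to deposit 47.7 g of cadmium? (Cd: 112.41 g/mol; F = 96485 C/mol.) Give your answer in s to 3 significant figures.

n(Cd) = 47.7 / 112.41 = 0.4243 mol
Cd²⁺ + 2e⁻ → Cd, so n(e⁻) = 2 × 0.4243 = 0.8486 mol
Q = 0.8486 × 96485 = 81880 C
t = Q / I = 81880 / 20.2 = 4053 s

4050 s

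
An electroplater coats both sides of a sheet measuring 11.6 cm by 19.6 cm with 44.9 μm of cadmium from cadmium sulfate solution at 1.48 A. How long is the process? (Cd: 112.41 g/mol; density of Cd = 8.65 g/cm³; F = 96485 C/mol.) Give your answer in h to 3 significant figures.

Plated area = 2 × 11.6 × 19.6 = 454.7 cm²
Volume = 454.7 × 44.9×10⁻⁴ cm = 2.042 cm³
m(Cd) = 2.042 × 8.65 = 17.66 g
n(Cd) = 17.66 / 112.41 = 0.1571 mol; n(e⁻) = 2 × 0.1571 = 0.3142 mol
Q = 0.3142 × 96485 = 30320 C
t = 30320 / 1.48 = 20490 s = 5.69 h

5.69 h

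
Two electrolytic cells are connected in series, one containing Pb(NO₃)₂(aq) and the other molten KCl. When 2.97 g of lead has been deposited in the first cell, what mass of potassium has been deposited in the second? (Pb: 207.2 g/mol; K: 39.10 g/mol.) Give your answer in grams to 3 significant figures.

n(Pb) = 2.97 / 207.2 = 0.01433 mol
Pb²⁺ + 2e⁻ → Pb, so n(e⁻) = 2 × 0.01433 = 0.02866 mol
In series, the same 0.02866 mol of electrons flows through the second cell.
K⁺ + e⁻ → K, so n(K) = 0.02866 mol
m(K) = 0.02866 × 39.10 = 1.12 g

1.12 g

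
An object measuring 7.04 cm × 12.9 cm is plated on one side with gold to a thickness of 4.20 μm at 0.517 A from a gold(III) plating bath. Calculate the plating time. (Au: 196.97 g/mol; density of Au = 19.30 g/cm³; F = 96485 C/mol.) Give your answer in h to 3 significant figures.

Plated area = 7.04 × 12.9 = 90.82 cm²
Volume = 90.82 × 4.20×10⁻⁴ cm = 0.03814 cm³
m(Au) = 0.03814 × 19.30 = 0.7361 g
n(Au) = 0.7361 / 196.97 = 0.003737 mol; n(e⁻) = 3 × 0.003737 = 0.01121 mol
Q = 0.01121 × 96485 = 1082 C
t = 1082 / 0.517 = 2093 s = 0.581 h

0.581 h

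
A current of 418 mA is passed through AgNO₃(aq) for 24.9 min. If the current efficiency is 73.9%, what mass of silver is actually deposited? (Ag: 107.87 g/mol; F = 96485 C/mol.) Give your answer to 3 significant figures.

Q = 0.418 × 1494 = 624.5 C
n(e⁻) = 624.5 / 96485 = 0.006473 mol
Ag⁺ + e⁻ → Ag, so theoretical m(Ag) = 0.006473 × 107.87 = 0.6982 g
Actual mass = 73.9% × 0.6982 = 0.516 g

0.516 g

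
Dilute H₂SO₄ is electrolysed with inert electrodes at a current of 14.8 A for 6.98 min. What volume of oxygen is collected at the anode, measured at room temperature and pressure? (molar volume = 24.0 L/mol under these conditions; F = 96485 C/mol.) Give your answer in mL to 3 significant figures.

385 mL

Charge passed = 14.8 × 418.8 = 6198 C
Moles of electrons = 6198 / 96485 = 0.06424 mol
2H₂O → O₂ + 4H⁺ + 4e⁻, so n(O₂) = 0.06424 / 4 = 0.01606 mol
V = 0.01606 × 24.0 = 0.3854 L
= 385 mL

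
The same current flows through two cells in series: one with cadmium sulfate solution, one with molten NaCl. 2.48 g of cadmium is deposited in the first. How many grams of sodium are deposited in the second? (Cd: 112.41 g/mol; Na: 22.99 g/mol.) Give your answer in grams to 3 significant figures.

n(Cd) = 2.48 / 112.41 = 0.02206 mol
Cd²⁺ + 2e⁻ → Cd, so n(e⁻) = 2 × 0.02206 = 0.04412 mol
Same current for the same time ⇒ same n(e⁻) = 0.04412 mol in both cells.
Na⁺ + e⁻ → Na, so n(Na) = 0.04412 mol
m(Na) = 0.04412 × 22.99 = 1.01 g

1.01 g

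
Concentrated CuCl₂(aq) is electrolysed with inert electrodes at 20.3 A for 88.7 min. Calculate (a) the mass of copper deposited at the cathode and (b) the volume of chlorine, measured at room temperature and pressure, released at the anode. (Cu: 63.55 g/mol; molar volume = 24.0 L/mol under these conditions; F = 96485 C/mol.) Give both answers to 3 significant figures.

35.6 g Cu; 13.4 L Cl₂

Q = 20.3 × 5322 = 1.080×10^5 C; n(e⁻) = 1.080×10^5 / 96485 = 1.119 mol
Cathode: Cu²⁺ + 2e⁻ → Cu → n(Cu) = 1.119/2 = 0.5595 mol → 35.6 g
Anode: 2Cl⁻ → Cl₂ + 2e⁻ → n(Cl₂) = 1.119/2 = 0.5595 mol → 13.4 L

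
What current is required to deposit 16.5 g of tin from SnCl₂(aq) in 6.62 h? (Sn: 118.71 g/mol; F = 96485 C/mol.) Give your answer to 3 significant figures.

1.13 A

n(Sn) = 16.5 / 118.71 = 0.1390 mol
Sn²⁺ + 2e⁻ → Sn, so n(e⁻) = 2 × 0.1390 = 0.2780 mol
Q = 0.2780 × 96485 = 26820 C
I = Q / t = 26820 / 23832 s = 1.13 A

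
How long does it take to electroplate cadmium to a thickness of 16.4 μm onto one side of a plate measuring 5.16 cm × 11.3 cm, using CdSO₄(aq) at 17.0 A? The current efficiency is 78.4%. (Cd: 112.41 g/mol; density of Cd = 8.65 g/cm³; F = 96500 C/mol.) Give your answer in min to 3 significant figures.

Plated area = 5.16 × 11.3 = 58.31 cm²
Volume = 58.31 × 16.4×10⁻⁴ cm = 0.09563 cm³
m(Cd) = 0.09563 × 8.65 = 0.8272 g
n(Cd) = 0.8272 / 112.41 = 0.007359 mol; n(e⁻) = 2 × 0.007359 = 0.01472 mol
Q = 0.01472 × 96500 / 0.784 = 1812 C
t = 1812 / 17.0 = 106.6 s = 1.78 min

1.78 min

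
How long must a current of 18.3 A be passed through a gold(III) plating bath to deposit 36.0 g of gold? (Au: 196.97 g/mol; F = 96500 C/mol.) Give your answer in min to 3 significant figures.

n(Au) = 36.0 / 196.97 = 0.1828 mol
Au³⁺ + 3e⁻ → Au, so n(e⁻) = 3 × 0.1828 = 0.5484 mol
Q = 0.5484 × 96500 = 52920 C
t = Q / I = 52920 / 18.3 = 2892 s = 48.2 min

48.2 min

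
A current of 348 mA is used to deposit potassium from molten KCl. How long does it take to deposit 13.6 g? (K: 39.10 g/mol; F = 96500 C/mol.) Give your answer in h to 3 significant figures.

n(K) = 13.6 / 39.10 = 0.3478 mol
K⁺ + e⁻ → K, so n(e⁻) = 0.3478 mol
Q = 0.3478 × 96500 = 33560 C
t = Q / I = 33560 / 0.348 = 96440 s = 26.8 h

26.8 h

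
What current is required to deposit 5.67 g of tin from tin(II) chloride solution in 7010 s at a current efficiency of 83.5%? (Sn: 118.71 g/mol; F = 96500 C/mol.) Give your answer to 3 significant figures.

n(Sn) = 5.67 / 118.71 = 0.04776 mol
Sn²⁺ + 2e⁻ → Sn, so n(e⁻) = 2 × 0.04776 = 0.09552 mol
Q = 0.09552 × 96500 / 0.835 = 11040 C
I = Q / t = 11040 / 7010 s = 1.57 A

1.57 A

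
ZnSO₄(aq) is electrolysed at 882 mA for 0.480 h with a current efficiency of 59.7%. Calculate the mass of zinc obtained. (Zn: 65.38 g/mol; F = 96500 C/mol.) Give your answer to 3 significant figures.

0.308 g

Q = 0.882 × 1728 = 1524 C
n(e⁻) = 1524 / 96500 = 0.01579 mol
Zn²⁺ + 2e⁻ → Zn, so theoretical m(Zn) = 0.007895 × 65.38 = 0.5162 g
Actual mass = 59.7% × 0.5162 = 0.308 g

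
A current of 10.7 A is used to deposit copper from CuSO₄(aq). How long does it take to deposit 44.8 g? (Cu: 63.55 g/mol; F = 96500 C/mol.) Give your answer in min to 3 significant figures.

n(Cu) = 44.8 / 63.55 = 0.7050 mol
Cu²⁺ + 2e⁻ → Cu, so n(e⁻) = 2 × 0.7050 = 1.410 mol
Q = 1.410 × 96500 = 1.361×10^5 C
t = Q / I = 1.361×10^5 / 10.7 = 12720 s = 212 min

212 min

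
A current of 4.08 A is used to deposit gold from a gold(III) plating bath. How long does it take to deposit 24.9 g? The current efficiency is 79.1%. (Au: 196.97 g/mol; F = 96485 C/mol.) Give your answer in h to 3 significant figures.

n(Au) = 24.9 / 196.97 = 0.1264 mol
Au³⁺ + 3e⁻ → Au, so n(e⁻) = 3 × 0.1264 = 0.3792 mol
Q = 0.3792 × 96485 / 0.791 = 46250 C
t = Q / I = 46250 / 4.08 = 11340 s = 3.15 h

3.15 h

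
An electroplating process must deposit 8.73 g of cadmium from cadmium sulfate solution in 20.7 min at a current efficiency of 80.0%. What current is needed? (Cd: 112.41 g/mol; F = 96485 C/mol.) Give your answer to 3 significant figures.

n(Cd) = 8.73 / 112.41 = 0.07766 mol
Cd²⁺ + 2e⁻ → Cd, so n(e⁻) = 2 × 0.07766 = 0.1553 mol
Q = 0.1553 × 96485 / 0.800 = 18730 C
I = Q / t = 18730 / 1242 s = 15.1 A

15.1 A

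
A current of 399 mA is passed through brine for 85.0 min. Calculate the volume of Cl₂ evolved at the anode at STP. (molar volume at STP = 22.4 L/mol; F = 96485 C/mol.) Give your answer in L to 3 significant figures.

Q = It = 0.399 × 5100 = 2035 C
n(e⁻) = Q/F = 2035/96485 = 0.02109 mol
2Cl⁻ → Cl₂ + 2e⁻, so n(Cl₂) = 0.02109 / 2 = 0.01055 mol
V = 0.01055 × 22.4 = 0.2363 L

0.236 L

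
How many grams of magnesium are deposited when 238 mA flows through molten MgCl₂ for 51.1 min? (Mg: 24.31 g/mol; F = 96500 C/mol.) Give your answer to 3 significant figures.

0.0919 g

Charge passed = 0.238 × 3066 = 729.7 C
n(e⁻) = 729.7 / 96500 = 0.007562 mol
Mg²⁺ + 2e⁻ → Mg, so n(Mg) = 0.007562 / 2 = 0.003781 mol
m = 0.003781 × 24.31 = 0.0919 g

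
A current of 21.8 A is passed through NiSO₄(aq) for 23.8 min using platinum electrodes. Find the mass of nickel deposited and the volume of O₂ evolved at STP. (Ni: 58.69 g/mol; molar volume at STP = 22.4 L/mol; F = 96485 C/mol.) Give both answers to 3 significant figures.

Q = 21.8 × 1428 = 31130 C; n(e⁻) = 31130 / 96485 = 0.3226 mol
Cathode: Ni²⁺ + 2e⁻ → Ni → n(Ni) = 0.3226/2 = 0.1613 mol → 9.47 g
Anode: 2H₂O → O₂ + 4H⁺ + 4e⁻ → n(O₂) = 0.3226/4 = 0.08065 mol → 1.81 L

9.47 g Ni; 1.81 L O₂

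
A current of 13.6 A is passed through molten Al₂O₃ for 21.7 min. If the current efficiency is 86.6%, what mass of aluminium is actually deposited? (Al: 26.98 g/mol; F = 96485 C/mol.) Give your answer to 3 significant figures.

1.43 g

Q = 13.6 × 1302 = 17710 C
n(e⁻) = 17710 / 96485 = 0.1836 mol
Al³⁺ + 3e⁻ → Al, so theoretical m(Al) = 0.06120 × 26.98 = 1.651 g
Actual mass = 86.6% × 1.651 = 1.43 g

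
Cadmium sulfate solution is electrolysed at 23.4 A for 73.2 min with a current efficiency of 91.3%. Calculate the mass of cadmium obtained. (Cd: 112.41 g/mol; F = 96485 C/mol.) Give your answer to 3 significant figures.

Q = 23.4 × 4392 = 1.028×10^5 C
n(e⁻) = 1.028×10^5 / 96485 = 1.065 mol
Cd²⁺ + 2e⁻ → Cd, so theoretical m(Cd) = 0.5325 × 112.41 = 59.86 g
Actual mass = 91.3% × 59.86 = 54.7 g

54.7 g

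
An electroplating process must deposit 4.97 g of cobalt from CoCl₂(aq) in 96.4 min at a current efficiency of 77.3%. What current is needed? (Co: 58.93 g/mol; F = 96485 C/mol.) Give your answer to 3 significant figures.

n(Co) = 4.97 / 58.93 = 0.08434 mol
Co²⁺ + 2e⁻ → Co, so n(e⁻) = 2 × 0.08434 = 0.1687 mol
Q = 0.1687 × 96485 / 0.773 = 21060 C
I = Q / t = 21060 / 5784 s = 3.64 A

3.64 A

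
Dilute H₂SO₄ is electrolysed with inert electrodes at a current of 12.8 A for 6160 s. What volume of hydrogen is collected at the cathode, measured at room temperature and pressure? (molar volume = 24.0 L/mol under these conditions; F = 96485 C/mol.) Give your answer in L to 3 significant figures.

Q = It = 12.8 × 6160 = 78850 C
n(e⁻) = 78850 / 96485 = 0.8172 mol
2H⁺ + 2e⁻ → H₂, so n(H₂) = 0.8172 / 2 = 0.4086 mol
V = 0.4086 × 24.0 = 9.806 L

9.81 L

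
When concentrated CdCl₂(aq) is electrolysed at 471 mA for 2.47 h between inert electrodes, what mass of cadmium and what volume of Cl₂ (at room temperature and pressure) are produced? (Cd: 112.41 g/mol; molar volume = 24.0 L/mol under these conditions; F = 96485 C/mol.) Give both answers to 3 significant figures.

2.44 g Cd; 0.521 L Cl₂

Q = 0.471 × 8892 = 4188 C; n(e⁻) = 4188 / 96485 = 0.04341 mol
Cathode: Cd²⁺ + 2e⁻ → Cd → n(Cd) = 0.04341/2 = 0.02171 mol → 2.44 g
Anode: 2Cl⁻ → Cl₂ + 2e⁻ → n(Cl₂) = 0.04341/2 = 0.02171 mol → 0.521 L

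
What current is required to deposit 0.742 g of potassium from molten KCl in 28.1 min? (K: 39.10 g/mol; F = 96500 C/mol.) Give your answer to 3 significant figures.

1.09 A

n(K) = 0.742 / 39.10 = 0.01898 mol
K⁺ + e⁻ → K, so n(e⁻) = 0.01898 mol
Q = 0.01898 × 96500 = 1832 C
I = Q / t = 1832 / 1686 s = 1.09 A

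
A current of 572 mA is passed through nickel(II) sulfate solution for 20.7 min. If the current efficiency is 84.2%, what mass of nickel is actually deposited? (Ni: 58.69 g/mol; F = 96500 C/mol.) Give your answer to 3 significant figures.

0.182 g

Q = 0.572 × 1242 = 710.4 C
n(e⁻) = 710.4 / 96500 = 0.007362 mol
Ni²⁺ + 2e⁻ → Ni, so theoretical m(Ni) = 0.003681 × 58.69 = 0.2160 g
Actual mass = 84.2% × 0.2160 = 0.182 g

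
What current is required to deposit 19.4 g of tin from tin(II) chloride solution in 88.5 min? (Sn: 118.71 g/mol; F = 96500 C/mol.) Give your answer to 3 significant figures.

5.94 A

n(Sn) = 19.4 / 118.71 = 0.1634 mol
Sn²⁺ + 2e⁻ → Sn, so n(e⁻) = 2 × 0.1634 = 0.3268 mol
Q = 0.3268 × 96500 = 31540 C
I = Q / t = 31540 / 5310 s = 5.94 A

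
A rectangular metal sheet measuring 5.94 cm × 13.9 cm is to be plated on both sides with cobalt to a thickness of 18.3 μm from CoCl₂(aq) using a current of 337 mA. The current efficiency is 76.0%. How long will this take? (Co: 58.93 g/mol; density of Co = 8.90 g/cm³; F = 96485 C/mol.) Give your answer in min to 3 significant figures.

573 min

Plated area = 2 × 5.94 × 13.9 = 165.1 cm²
Volume = 165.1 × 18.3×10⁻⁴ cm = 0.3021 cm³
m(Co) = 0.3021 × 8.90 = 2.689 g
n(Co) = 2.689 / 58.93 = 0.04563 mol; n(e⁻) = 2 × 0.04563 = 0.09126 mol
Q = 0.09126 × 96485 / 0.760 = 11590 C
t = 11590 / 0.337 = 34390 s = 573 min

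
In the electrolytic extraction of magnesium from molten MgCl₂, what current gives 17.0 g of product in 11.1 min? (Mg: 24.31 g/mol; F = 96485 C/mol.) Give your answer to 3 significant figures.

203 A

n(Mg) = 17.0 / 24.31 = 0.6993 mol
Mg²⁺ + 2e⁻ → Mg, so n(e⁻) = 2 × 0.6993 = 1.399 mol
Q = 1.399 × 96485 = 1.350×10^5 C
I = Q / t = 1.350×10^5 / 666 s = 203 A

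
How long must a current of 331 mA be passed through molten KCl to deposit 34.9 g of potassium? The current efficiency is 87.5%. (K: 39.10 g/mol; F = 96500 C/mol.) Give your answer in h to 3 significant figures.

n(K) = 34.9 / 39.10 = 0.8926 mol
K⁺ + e⁻ → K, so n(e⁻) = 0.8926 mol
Q = 0.8926 × 96500 / 0.875 = 98440 C
t = Q / I = 98440 / 0.331 = 2.974×10^5 s = 82.6 h

82.6 h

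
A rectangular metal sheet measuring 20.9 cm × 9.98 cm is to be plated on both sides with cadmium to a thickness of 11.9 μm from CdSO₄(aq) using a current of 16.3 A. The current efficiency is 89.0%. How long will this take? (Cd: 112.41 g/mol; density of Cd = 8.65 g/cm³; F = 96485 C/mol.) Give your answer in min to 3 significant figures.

Plated area = 2 × 20.9 × 9.98 = 417.2 cm²
Volume = 417.2 × 11.9×10⁻⁴ cm = 0.4965 cm³
m(Cd) = 0.4965 × 8.65 = 4.295 g
n(Cd) = 4.295 / 112.41 = 0.03821 mol; n(e⁻) = 2 × 0.03821 = 0.07642 mol
Q = 0.07642 × 96485 / 0.890 = 8285 C
t = 8285 / 16.3 = 508.3 s = 8.47 min

8.47 min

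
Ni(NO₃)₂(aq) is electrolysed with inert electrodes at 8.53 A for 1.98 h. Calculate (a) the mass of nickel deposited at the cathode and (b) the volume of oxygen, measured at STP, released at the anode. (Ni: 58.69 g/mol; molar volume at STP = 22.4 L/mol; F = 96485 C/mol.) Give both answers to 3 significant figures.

Q = 8.53 × 7128 = 60800 C; n(e⁻) = 60800 / 96485 = 0.6301 mol
Cathode: Ni²⁺ + 2e⁻ → Ni → n(Ni) = 0.6301/2 = 0.3151 mol → 18.5 g
Anode: 2H₂O → O₂ + 4H⁺ + 4e⁻ → n(O₂) = 0.6301/4 = 0.1575 mol → 3.53 L

18.5 g Ni; 3.53 L O₂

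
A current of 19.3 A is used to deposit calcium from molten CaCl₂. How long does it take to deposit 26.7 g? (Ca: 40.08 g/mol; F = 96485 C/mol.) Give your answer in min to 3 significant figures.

111 min

n(Ca) = 26.7 / 40.08 = 0.6662 mol
Ca²⁺ + 2e⁻ → Ca, so n(e⁻) = 2 × 0.6662 = 1.332 mol
Q = 1.332 × 96485 = 1.285×10^5 C
t = Q / I = 1.285×10^5 / 19.3 = 6658 s = 111 min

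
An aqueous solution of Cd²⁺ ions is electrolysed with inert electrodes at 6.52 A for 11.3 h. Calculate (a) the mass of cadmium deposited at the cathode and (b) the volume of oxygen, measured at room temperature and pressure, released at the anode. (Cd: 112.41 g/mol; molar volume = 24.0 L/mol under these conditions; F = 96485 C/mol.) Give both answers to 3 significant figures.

Q = 6.52 × 40680 = 2.652×10^5 C; n(e⁻) = 2.652×10^5 / 96485 = 2.749 mol
Cathode: Cd²⁺ + 2e⁻ → Cd → n(Cd) = 2.749/2 = 1.375 mol → 155 g
Anode: 2H₂O → O₂ + 4H⁺ + 4e⁻ → n(O₂) = 2.749/4 = 0.6873 mol → 16.5 L

155 g Cd; 16.5 L O₂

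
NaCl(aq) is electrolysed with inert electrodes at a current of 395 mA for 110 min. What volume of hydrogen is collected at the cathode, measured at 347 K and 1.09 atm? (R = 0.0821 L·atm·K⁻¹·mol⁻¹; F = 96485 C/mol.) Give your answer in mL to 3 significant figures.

Q = It = 0.395 × 6600 = 2607 C
Moles of electrons = 2607 / 96485 = 0.02702 mol
2H⁺ + 2e⁻ → H₂, so n(H₂) = 0.02702 / 2 = 0.01351 mol
V = nRT/P = 0.01351 × 0.0821 × 347 / 1.09 = 0.3531 L
= 353 mL

353 mL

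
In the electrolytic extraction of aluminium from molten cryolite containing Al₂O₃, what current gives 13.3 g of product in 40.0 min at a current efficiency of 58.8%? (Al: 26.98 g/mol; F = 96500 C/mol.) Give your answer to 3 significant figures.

n(Al) = 13.3 / 26.98 = 0.4930 mol
Al³⁺ + 3e⁻ → Al, so n(e⁻) = 3 × 0.4930 = 1.479 mol
Q = 1.479 × 96500 / 0.588 = 2.427×10^5 C
I = Q / t = 2.427×10^5 / 2400 s = 101 A

101 A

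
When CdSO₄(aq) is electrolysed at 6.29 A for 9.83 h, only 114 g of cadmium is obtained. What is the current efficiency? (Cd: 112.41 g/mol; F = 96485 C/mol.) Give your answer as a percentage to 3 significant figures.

87.9%

Q = 6.29 × 35388 = 2.226×10^5 C
n(e⁻) = 2.226×10^5 / 96485 = 2.307 mol
Cd²⁺ + 2e⁻ → Cd, so theoretical n(Cd) = 1.154 mol → 129.7 g
Efficiency = 114 / 129.7 = 0.8790 = 87.9%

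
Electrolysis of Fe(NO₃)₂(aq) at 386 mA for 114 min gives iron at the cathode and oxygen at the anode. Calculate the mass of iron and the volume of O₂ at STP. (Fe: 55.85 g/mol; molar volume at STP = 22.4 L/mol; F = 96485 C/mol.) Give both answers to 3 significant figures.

0.764 g Fe; 0.153 L O₂

Q = 0.386 × 6840 = 2640 C; n(e⁻) = 2640 / 96485 = 0.02736 mol
Cathode: Fe²⁺ + 2e⁻ → Fe → n(Fe) = 0.02736/2 = 0.01368 mol → 0.764 g
Anode: 2H₂O → O₂ + 4H⁺ + 4e⁻ → n(O₂) = 0.02736/4 = 0.006840 mol → 0.153 L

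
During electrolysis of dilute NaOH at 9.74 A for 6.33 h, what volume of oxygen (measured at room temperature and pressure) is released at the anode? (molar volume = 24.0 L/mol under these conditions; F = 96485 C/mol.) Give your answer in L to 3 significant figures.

13.8 L

Q = It = 9.74 × 22788 = 2.220×10^5 C
n(e⁻) = 2.220×10^5 / 96485 = 2.301 mol
2H₂O → O₂ + 4H⁺ + 4e⁻, so n(O₂) = 2.301 / 4 = 0.5753 mol
V = 0.5753 × 24.0 = 13.81 L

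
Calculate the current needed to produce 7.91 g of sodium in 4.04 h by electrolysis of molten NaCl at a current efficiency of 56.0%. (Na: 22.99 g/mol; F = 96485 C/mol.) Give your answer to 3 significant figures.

4.08 A

n(Na) = 7.91 / 22.99 = 0.3441 mol
Na⁺ + e⁻ → Na, so n(e⁻) = 0.3441 mol
Q = 0.3441 × 96485 / 0.560 = 59290 C
I = Q / t = 59290 / 14544 s = 4.08 A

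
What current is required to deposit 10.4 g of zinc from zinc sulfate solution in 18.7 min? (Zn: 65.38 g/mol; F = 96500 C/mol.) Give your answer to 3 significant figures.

n(Zn) = 10.4 / 65.38 = 0.1591 mol
Zn²⁺ + 2e⁻ → Zn, so n(e⁻) = 2 × 0.1591 = 0.3182 mol
Q = 0.3182 × 96500 = 30710 C
I = Q / t = 30710 / 1122 s = 27.4 A

27.4 A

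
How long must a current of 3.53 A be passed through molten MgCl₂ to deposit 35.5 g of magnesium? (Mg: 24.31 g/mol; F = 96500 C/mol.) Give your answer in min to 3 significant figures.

n(Mg) = 35.5 / 24.31 = 1.460 mol
Mg²⁺ + 2e⁻ → Mg, so n(e⁻) = 2 × 1.460 = 2.920 mol
Q = 2.920 × 96500 = 2.818×10^5 C
t = Q / I = 2.818×10^5 / 3.53 = 79830 s = 1330 min

1330 min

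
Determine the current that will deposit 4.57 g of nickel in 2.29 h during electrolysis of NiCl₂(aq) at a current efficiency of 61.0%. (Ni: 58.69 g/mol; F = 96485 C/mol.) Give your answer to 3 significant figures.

n(Ni) = 4.57 / 58.69 = 0.07787 mol
Ni²⁺ + 2e⁻ → Ni, so n(e⁻) = 2 × 0.07787 = 0.1557 mol
Q = 0.1557 × 96485 / 0.610 = 24630 C
I = Q / t = 24630 / 8244 s = 2.99 A

2.99 A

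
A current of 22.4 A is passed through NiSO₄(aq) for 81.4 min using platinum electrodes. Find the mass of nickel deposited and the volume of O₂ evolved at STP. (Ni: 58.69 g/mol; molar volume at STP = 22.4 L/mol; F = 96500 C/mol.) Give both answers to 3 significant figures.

33.3 g Ni; 6.35 L O₂

Q = 22.4 × 4884 = 1.094×10^5 C; n(e⁻) = 1.094×10^5 / 96500 = 1.134 mol
Cathode: Ni²⁺ + 2e⁻ → Ni → n(Ni) = 1.134/2 = 0.5670 mol → 33.3 g
Anode: 2H₂O → O₂ + 4H⁺ + 4e⁻ → n(O₂) = 1.134/4 = 0.2835 mol → 6.35 L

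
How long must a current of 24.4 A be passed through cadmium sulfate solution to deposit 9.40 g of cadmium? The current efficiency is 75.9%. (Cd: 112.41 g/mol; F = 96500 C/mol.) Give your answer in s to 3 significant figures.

871 s

n(Cd) = 9.40 / 112.41 = 0.08362 mol
Cd²⁺ + 2e⁻ → Cd, so n(e⁻) = 2 × 0.08362 = 0.1672 mol
Q = 0.1672 × 96500 / 0.759 = 21260 C
t = Q / I = 21260 / 24.4 = 871.3 s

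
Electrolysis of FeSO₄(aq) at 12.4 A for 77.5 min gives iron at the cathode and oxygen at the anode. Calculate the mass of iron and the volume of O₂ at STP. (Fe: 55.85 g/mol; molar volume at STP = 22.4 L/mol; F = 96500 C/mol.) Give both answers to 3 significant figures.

16.7 g Fe; 3.35 L O₂

Q = 12.4 × 4650 = 57660 C; n(e⁻) = 57660 / 96500 = 0.5975 mol
Cathode: Fe²⁺ + 2e⁻ → Fe → n(Fe) = 0.5975/2 = 0.2988 mol → 16.7 g
Anode: 2H₂O → O₂ + 4H⁺ + 4e⁻ → n(O₂) = 0.5975/4 = 0.1494 mol → 3.35 L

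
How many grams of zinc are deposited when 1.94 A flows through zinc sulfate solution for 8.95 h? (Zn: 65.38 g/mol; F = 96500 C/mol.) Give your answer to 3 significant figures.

21.2 g

Q = It = 1.94 × 32220 = 62510 C
n(e⁻) = 62510 / 96500 = 0.6478 mol
Zn²⁺ + 2e⁻ → Zn, so n(Zn) = 0.6478 / 2 = 0.3239 mol
m = 0.3239 × 65.38 = 21.2 g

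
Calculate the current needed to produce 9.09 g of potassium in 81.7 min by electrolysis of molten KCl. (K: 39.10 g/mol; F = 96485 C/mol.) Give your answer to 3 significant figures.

n(K) = 9.09 / 39.10 = 0.2325 mol
K⁺ + e⁻ → K, so n(e⁻) = 0.2325 mol
Q = 0.2325 × 96485 = 22430 C
I = Q / t = 22430 / 4902 s = 4.58 A

4.58 A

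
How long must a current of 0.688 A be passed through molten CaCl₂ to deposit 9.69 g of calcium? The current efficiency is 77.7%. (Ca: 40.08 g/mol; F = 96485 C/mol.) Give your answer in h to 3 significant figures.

n(Ca) = 9.69 / 40.08 = 0.2418 mol
Ca²⁺ + 2e⁻ → Ca, so n(e⁻) = 2 × 0.2418 = 0.4836 mol
Q = 0.4836 × 96485 / 0.777 = 60050 C
t = Q / I = 60050 / 0.688 = 87280 s = 24.2 h

24.2 h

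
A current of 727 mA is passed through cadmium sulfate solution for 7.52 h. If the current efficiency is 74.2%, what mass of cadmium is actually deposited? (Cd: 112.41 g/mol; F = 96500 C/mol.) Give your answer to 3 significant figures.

8.51 g

Q = 0.727 × 27072 = 19680 C
n(e⁻) = 19680 / 96500 = 0.2039 mol
Cd²⁺ + 2e⁻ → Cd, so theoretical m(Cd) = 0.1020 × 112.41 = 11.47 g
Actual mass = 74.2% × 11.47 = 8.51 g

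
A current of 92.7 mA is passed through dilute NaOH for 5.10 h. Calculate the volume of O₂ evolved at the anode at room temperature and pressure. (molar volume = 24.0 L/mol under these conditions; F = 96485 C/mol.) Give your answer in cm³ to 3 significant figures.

106 cm³

Q = It = 0.0927 × 18360 = 1702 C
n(e⁻) = Q/F = 1702/96485 = 0.01764 mol
2H₂O → O₂ + 4H⁺ + 4e⁻, so n(O₂) = 0.01764 / 4 = 0.004410 mol
V = 0.004410 × 24.0 = 0.1058 L
= 106 cm³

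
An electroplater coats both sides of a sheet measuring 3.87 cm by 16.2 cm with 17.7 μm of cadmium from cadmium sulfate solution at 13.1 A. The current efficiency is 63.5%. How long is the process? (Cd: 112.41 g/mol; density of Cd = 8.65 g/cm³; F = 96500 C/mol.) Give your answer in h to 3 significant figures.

0.110 h

Plated area = 2 × 3.87 × 16.2 = 125.4 cm²
Volume = 125.4 × 17.7×10⁻⁴ cm = 0.2220 cm³
m(Cd) = 0.2220 × 8.65 = 1.920 g
n(Cd) = 1.920 / 112.41 = 0.01708 mol; n(e⁻) = 2 × 0.01708 = 0.03416 mol
Q = 0.03416 × 96500 / 0.635 = 5191 C
t = 5191 / 13.1 = 396.3 s = 0.110 h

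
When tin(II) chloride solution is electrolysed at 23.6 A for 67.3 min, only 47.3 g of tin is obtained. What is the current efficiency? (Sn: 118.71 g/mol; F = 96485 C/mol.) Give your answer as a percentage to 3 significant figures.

80.7%

Q = 23.6 × 4038 = 95300 C
n(e⁻) = 95300 / 96485 = 0.9877 mol
Sn²⁺ + 2e⁻ → Sn, so theoretical n(Sn) = 0.4939 mol → 58.63 g
Efficiency = 47.3 / 58.63 = 0.8068 = 80.7%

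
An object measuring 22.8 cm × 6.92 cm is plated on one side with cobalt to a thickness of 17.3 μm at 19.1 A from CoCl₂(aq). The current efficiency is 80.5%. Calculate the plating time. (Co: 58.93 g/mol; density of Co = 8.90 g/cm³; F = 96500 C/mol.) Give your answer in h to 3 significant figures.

0.144 h

Plated area = 22.8 × 6.92 = 157.8 cm²
Volume = 157.8 × 17.3×10⁻⁴ cm = 0.2730 cm³
m(Co) = 0.2730 × 8.90 = 2.430 g
n(Co) = 2.430 / 58.93 = 0.04124 mol; n(e⁻) = 2 × 0.04124 = 0.08248 mol
Q = 0.08248 × 96500 / 0.805 = 9887 C
t = 9887 / 19.1 = 517.6 s = 0.144 h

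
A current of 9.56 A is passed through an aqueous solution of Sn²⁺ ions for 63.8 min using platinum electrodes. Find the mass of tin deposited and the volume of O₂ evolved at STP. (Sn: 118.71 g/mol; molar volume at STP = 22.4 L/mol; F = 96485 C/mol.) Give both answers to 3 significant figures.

22.5 g Sn; 2.12 L O₂

Q = 9.56 × 3828 = 36600 C; n(e⁻) = 36600 / 96485 = 0.3793 mol
Cathode: Sn²⁺ + 2e⁻ → Sn → n(Sn) = 0.3793/2 = 0.1897 mol → 22.5 g
Anode: 2H₂O → O₂ + 4H⁺ + 4e⁻ → n(O₂) = 0.3793/4 = 0.09483 mol → 2.12 L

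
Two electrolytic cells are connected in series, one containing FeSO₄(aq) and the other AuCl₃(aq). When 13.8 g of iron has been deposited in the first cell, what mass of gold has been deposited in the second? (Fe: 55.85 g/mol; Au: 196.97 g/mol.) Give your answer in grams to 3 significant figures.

n(Fe) = 13.8 / 55.85 = 0.2471 mol
Fe²⁺ + 2e⁻ → Fe, so n(e⁻) = 2 × 0.2471 = 0.4942 mol
In series, the same 0.4942 mol of electrons flows through the second cell.
Au³⁺ + 3e⁻ → Au, so n(Au) = 0.4942 / 3 = 0.1647 mol
m(Au) = 0.1647 × 196.97 = 32.4 g

32.4 g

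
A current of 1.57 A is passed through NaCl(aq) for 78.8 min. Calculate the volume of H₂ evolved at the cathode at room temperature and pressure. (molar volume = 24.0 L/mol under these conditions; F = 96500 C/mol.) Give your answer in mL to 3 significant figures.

Charge passed = 1.57 × 4728 = 7423 C
n(e⁻) = Q/F = 7423/96500 = 0.07692 mol
2H⁺ + 2e⁻ → H₂, so n(H₂) = 0.07692 / 2 = 0.03846 mol
V = 0.03846 × 24.0 = 0.9230 L
= 923 mL

923 mL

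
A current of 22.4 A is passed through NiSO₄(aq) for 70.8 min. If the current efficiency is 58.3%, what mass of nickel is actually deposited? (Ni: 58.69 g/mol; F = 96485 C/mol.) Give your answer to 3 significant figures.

Q = 22.4 × 4248 = 95160 C
n(e⁻) = 95160 / 96485 = 0.9863 mol
Ni²⁺ + 2e⁻ → Ni, so theoretical m(Ni) = 0.4932 × 58.69 = 28.95 g
Actual mass = 58.3% × 28.95 = 16.9 g

16.9 g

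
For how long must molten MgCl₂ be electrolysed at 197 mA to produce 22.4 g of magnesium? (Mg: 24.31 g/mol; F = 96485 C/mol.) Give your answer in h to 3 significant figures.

n(Mg) = 22.4 / 24.31 = 0.9214 mol
Mg²⁺ + 2e⁻ → Mg, so n(e⁻) = 2 × 0.9214 = 1.843 mol
Q = 1.843 × 96485 = 1.778×10^5 C
t = Q / I = 1.778×10^5 / 0.197 = 9.025×10^5 s = 251 h

251 h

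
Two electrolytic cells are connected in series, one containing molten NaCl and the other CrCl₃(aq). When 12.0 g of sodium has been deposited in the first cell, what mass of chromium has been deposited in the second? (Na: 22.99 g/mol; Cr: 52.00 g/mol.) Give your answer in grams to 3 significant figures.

9.05 g

n(Na) = 12.0 / 22.99 = 0.5220 mol
Na⁺ + e⁻ → Na, so n(e⁻) = 0.5220 mol
In series, the same 0.5220 mol of electrons flows through the second cell.
Cr³⁺ + 3e⁻ → Cr, so n(Cr) = 0.5220 / 3 = 0.1740 mol
m(Cr) = 0.1740 × 52.00 = 9.05 g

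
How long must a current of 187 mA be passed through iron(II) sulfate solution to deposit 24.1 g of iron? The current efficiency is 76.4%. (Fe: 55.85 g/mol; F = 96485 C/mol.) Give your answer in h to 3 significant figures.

n(Fe) = 24.1 / 55.85 = 0.4315 mol
Fe²⁺ + 2e⁻ → Fe, so n(e⁻) = 2 × 0.4315 = 0.8630 mol
Q = 0.8630 × 96485 / 0.764 = 1.090×10^5 C
t = Q / I = 1.090×10^5 / 0.187 = 5.829×10^5 s = 162 h

162 h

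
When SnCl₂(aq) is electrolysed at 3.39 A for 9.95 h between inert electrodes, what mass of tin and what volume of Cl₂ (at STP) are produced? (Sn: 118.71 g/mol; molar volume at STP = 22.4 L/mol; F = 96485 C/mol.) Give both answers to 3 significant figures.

74.7 g Sn; 14.1 L Cl₂

Q = 3.39 × 35820 = 1.214×10^5 C; n(e⁻) = 1.214×10^5 / 96485 = 1.258 mol
Cathode: Sn²⁺ + 2e⁻ → Sn → n(Sn) = 1.258/2 = 0.6290 mol → 74.7 g
Anode: 2Cl⁻ → Cl₂ + 2e⁻ → n(Cl₂) = 1.258/2 = 0.6290 mol → 14.1 L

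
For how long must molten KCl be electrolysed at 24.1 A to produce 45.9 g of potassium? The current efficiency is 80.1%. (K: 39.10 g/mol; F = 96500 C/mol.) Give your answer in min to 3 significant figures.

n(K) = 45.9 / 39.10 = 1.174 mol
K⁺ + e⁻ → K, so n(e⁻) = 1.174 mol
Q = 1.174 × 96500 / 0.801 = 1.414×10^5 C
t = Q / I = 1.414×10^5 / 24.1 = 5867 s = 97.8 min

97.8 min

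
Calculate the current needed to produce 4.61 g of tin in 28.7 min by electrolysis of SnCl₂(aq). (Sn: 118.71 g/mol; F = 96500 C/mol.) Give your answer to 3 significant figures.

n(Sn) = 4.61 / 118.71 = 0.03883 mol
Sn²⁺ + 2e⁻ → Sn, so n(e⁻) = 2 × 0.03883 = 0.07766 mol
Q = 0.07766 × 96500 = 7494 C
I = Q / t = 7494 / 1722 s = 4.35 A

4.35 A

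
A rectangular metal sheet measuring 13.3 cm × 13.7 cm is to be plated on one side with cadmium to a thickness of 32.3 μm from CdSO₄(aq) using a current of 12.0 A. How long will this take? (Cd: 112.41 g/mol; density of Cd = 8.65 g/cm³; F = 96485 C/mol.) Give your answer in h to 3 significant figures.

Plated area = 13.3 × 13.7 = 182.2 cm²
Volume = 182.2 × 32.3×10⁻⁴ cm = 0.5885 cm³
m(Cd) = 0.5885 × 8.65 = 5.091 g
n(Cd) = 5.091 / 112.41 = 0.04529 mol; n(e⁻) = 2 × 0.04529 = 0.09058 mol
Q = 0.09058 × 96485 = 8740 C
t = 8740 / 12.0 = 728.3 s = 0.202 h

0.202 h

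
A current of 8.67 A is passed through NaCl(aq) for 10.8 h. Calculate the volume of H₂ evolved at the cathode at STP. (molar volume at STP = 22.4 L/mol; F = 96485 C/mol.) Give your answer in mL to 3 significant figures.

Q = 8.67 A × 38880 s = 3.371×10^5 C
n(e⁻) = 3.371×10^5 / 96485 = 3.494 mol
2H⁺ + 2e⁻ → H₂, so n(H₂) = 3.494 / 2 = 1.747 mol
V = 1.747 × 22.4 = 39.13 L
= 39100 mL

39100 mL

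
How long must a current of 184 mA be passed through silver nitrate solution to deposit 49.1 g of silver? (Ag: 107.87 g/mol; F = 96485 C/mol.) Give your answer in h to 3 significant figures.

66.3 h

n(Ag) = 49.1 / 107.87 = 0.4552 mol
Ag⁺ + e⁻ → Ag, so n(e⁻) = 0.4552 mol
Q = 0.4552 × 96485 = 43920 C
t = Q / I = 43920 / 0.184 = 2.387×10^5 s = 66.3 h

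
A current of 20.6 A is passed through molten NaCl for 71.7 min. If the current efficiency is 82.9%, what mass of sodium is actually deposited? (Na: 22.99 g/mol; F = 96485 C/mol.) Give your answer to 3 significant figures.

17.5 g

Q = 20.6 × 4302 = 88620 C
n(e⁻) = 88620 / 96485 = 0.9185 mol
Na⁺ + e⁻ → Na, so theoretical m(Na) = 0.9185 × 22.99 = 21.12 g
Actual mass = 82.9% × 21.12 = 17.5 g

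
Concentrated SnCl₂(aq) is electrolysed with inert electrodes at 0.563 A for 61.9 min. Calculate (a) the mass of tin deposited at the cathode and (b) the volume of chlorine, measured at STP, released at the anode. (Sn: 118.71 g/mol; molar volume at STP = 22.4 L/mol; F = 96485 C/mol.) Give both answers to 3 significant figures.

1.29 g Sn; 0.243 L Cl₂

Q = 0.563 × 3714 = 2091 C; n(e⁻) = 2091 / 96485 = 0.02167 mol
Cathode: Sn²⁺ + 2e⁻ → Sn → n(Sn) = 0.02167/2 = 0.01084 mol → 1.29 g
Anode: 2Cl⁻ → Cl₂ + 2e⁻ → n(Cl₂) = 0.02167/2 = 0.01084 mol → 0.243 L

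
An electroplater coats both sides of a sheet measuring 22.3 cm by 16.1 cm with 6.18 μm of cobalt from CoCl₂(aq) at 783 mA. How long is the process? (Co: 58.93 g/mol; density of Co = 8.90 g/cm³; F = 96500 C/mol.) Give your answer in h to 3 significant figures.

Plated area = 2 × 22.3 × 16.1 = 718.1 cm²
Volume = 718.1 × 6.18×10⁻⁴ cm = 0.4438 cm³
m(Co) = 0.4438 × 8.90 = 3.950 g
n(Co) = 3.950 / 58.93 = 0.06703 mol; n(e⁻) = 2 × 0.06703 = 0.1341 mol
Q = 0.1341 × 96500 = 12940 C
t = 12940 / 0.783 = 16530 s = 4.59 h

4.59 h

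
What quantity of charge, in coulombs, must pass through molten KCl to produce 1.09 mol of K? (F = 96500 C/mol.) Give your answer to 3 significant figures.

K⁺ + e⁻ → K, so n(e⁻) = 1 × 1.09 = 1.090 mol
Q = 1.090 × 96500 = 1.052×10^5 C

1.05×10^5 C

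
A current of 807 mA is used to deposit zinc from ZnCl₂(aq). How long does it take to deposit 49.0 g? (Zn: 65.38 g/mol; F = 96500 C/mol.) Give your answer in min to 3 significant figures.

n(Zn) = 49.0 / 65.38 = 0.7495 mol
Zn²⁺ + 2e⁻ → Zn, so n(e⁻) = 2 × 0.7495 = 1.499 mol
Q = 1.499 × 96500 = 1.447×10^5 C
t = Q / I = 1.447×10^5 / 0.807 = 1.793×10^5 s = 2990 min

2990 min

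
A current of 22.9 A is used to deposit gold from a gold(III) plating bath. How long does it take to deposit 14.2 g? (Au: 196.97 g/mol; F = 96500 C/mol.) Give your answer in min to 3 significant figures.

15.2 min

n(Au) = 14.2 / 196.97 = 0.07209 mol
Au³⁺ + 3e⁻ → Au, so n(e⁻) = 3 × 0.07209 = 0.2163 mol
Q = 0.2163 × 96500 = 20870 C
t = Q / I = 20870 / 22.9 = 911.4 s = 15.2 min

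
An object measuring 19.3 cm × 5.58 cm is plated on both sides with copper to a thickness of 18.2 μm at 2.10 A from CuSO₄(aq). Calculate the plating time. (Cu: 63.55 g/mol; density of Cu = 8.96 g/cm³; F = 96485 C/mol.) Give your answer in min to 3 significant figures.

Plated area = 2 × 19.3 × 5.58 = 215.4 cm²
Volume = 215.4 × 18.2×10⁻⁴ cm = 0.3920 cm³
m(Cu) = 0.3920 × 8.96 = 3.512 g
n(Cu) = 3.512 / 63.55 = 0.05526 mol; n(e⁻) = 2 × 0.05526 = 0.1105 mol
Q = 0.1105 × 96485 = 10660 C
t = 10660 / 2.10 = 5076 s = 84.6 min

84.6 min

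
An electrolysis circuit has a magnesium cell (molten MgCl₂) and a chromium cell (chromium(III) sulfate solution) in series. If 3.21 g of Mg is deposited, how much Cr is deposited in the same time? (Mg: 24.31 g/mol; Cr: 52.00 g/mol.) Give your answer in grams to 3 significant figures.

n(Mg) = 3.21 / 24.31 = 0.1320 mol
Mg²⁺ + 2e⁻ → Mg, so n(e⁻) = 2 × 0.1320 = 0.2640 mol
The cells are in series, so the same charge (and hence the same n(e⁻) = 0.2640 mol) passes through both.
Cr³⁺ + 3e⁻ → Cr, so n(Cr) = 0.2640 / 3 = 0.08800 mol
m(Cr) = 0.08800 × 52.00 = 4.58 g

4.58 g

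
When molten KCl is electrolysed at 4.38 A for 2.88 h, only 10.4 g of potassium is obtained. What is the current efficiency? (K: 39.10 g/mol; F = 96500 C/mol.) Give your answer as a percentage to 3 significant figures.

Q = 4.38 × 10368 = 45410 C
n(e⁻) = 45410 / 96500 = 0.4706 mol
K⁺ + e⁻ → K, so theoretical n(K) = 0.4706 mol → 18.40 g
Efficiency = 10.4 / 18.40 = 0.5652 = 56.5%

56.5%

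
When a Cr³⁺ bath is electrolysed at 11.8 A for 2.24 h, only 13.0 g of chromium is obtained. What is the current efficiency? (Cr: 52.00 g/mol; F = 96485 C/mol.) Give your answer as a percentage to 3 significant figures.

Q = 11.8 × 8064 = 95160 C
n(e⁻) = 95160 / 96485 = 0.9863 mol
Cr³⁺ + 3e⁻ → Cr, so theoretical n(Cr) = 0.3288 mol → 17.10 g
Efficiency = 13.0 / 17.10 = 0.7602 = 76.0%

76.0%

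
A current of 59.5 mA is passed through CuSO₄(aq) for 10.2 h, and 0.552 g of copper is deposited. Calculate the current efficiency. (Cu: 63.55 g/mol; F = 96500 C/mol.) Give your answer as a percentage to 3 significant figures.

Q = 0.0595 × 36720 = 2185 C
n(e⁻) = 2185 / 96500 = 0.02264 mol
Cu²⁺ + 2e⁻ → Cu, so theoretical n(Cu) = 0.01132 mol → 0.7194 g
Efficiency = 0.552 / 0.7194 = 0.7673 = 76.7%

76.7%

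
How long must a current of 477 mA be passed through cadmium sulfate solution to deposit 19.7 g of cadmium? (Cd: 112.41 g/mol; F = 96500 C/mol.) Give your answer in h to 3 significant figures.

n(Cd) = 19.7 / 112.41 = 0.1753 mol
Cd²⁺ + 2e⁻ → Cd, so n(e⁻) = 2 × 0.1753 = 0.3506 mol
Q = 0.3506 × 96500 = 33830 C
t = Q / I = 33830 / 0.477 = 70920 s = 19.7 h

19.7 h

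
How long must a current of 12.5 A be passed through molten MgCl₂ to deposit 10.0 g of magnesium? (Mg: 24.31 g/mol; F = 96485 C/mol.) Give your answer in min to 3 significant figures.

106 min

n(Mg) = 10.0 / 24.31 = 0.4114 mol
Mg²⁺ + 2e⁻ → Mg, so n(e⁻) = 2 × 0.4114 = 0.8228 mol
Q = 0.8228 × 96485 = 79390 C
t = Q / I = 79390 / 12.5 = 6351 s = 106 min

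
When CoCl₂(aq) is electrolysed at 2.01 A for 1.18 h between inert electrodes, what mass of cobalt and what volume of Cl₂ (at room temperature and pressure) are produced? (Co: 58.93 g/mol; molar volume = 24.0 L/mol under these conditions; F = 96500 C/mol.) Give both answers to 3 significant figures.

2.61 g Co; 1.06 L Cl₂

Q = 2.01 × 4248 = 8538 C; n(e⁻) = 8538 / 96500 = 0.08848 mol
Cathode: Co²⁺ + 2e⁻ → Co → n(Co) = 0.08848/2 = 0.04424 mol → 2.61 g
Anode: 2Cl⁻ → Cl₂ + 2e⁻ → n(Cl₂) = 0.08848/2 = 0.04424 mol → 1.06 L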